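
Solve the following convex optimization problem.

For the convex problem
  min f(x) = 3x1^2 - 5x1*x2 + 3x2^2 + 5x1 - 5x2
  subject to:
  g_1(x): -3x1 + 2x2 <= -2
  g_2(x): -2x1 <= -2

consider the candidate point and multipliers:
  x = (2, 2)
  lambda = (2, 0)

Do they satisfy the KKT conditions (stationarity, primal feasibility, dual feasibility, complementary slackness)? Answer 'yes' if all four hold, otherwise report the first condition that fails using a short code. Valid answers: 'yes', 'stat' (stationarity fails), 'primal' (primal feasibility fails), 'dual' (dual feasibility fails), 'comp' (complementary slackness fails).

Gradient of f: grad f(x) = Q x + c = (7, -3)
Constraint values g_i(x) = a_i^T x - b_i:
  g_1((2, 2)) = 0
  g_2((2, 2)) = -2
Stationarity residual: grad f(x) + sum_i lambda_i a_i = (1, 1)
  -> stationarity FAILS
Primal feasibility (all g_i <= 0): OK
Dual feasibility (all lambda_i >= 0): OK
Complementary slackness (lambda_i * g_i(x) = 0 for all i): OK

Verdict: the first failing condition is stationarity -> stat.

stat


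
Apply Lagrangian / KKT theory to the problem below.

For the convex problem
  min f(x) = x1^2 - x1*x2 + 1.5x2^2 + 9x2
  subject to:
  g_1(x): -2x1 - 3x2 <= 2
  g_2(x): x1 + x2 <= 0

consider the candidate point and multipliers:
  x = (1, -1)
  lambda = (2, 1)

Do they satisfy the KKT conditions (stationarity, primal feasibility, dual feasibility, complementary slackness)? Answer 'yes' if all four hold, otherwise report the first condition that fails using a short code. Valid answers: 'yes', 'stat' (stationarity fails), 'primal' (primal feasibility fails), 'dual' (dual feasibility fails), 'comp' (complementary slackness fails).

Gradient of f: grad f(x) = Q x + c = (3, 5)
Constraint values g_i(x) = a_i^T x - b_i:
  g_1((1, -1)) = -1
  g_2((1, -1)) = 0
Stationarity residual: grad f(x) + sum_i lambda_i a_i = (0, 0)
  -> stationarity OK
Primal feasibility (all g_i <= 0): OK
Dual feasibility (all lambda_i >= 0): OK
Complementary slackness (lambda_i * g_i(x) = 0 for all i): FAILS

Verdict: the first failing condition is complementary_slackness -> comp.

comp


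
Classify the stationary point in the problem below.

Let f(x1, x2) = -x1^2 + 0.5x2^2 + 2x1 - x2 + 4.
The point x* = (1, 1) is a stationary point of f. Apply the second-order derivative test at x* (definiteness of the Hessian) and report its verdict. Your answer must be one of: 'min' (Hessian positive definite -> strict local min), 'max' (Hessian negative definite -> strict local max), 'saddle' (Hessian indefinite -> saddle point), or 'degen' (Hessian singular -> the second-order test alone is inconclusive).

Compute the Hessian H = grad^2 f:
  H = [[-2, 0], [0, 1]]
Verify stationarity: grad f(x*) = H x* + g = (0, 0).
Eigenvalues of H: -2, 1.
Eigenvalues have mixed signs, so H is indefinite -> x* is a saddle point.

saddle


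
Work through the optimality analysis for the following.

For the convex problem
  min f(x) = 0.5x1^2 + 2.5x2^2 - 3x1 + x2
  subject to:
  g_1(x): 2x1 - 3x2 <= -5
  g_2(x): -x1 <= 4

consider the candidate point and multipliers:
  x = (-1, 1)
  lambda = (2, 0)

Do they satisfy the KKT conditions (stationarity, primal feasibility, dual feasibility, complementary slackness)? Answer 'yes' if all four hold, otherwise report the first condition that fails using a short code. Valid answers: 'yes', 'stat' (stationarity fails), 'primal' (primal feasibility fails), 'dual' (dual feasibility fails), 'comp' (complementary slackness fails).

Gradient of f: grad f(x) = Q x + c = (-4, 6)
Constraint values g_i(x) = a_i^T x - b_i:
  g_1((-1, 1)) = 0
  g_2((-1, 1)) = -3
Stationarity residual: grad f(x) + sum_i lambda_i a_i = (0, 0)
  -> stationarity OK
Primal feasibility (all g_i <= 0): OK
Dual feasibility (all lambda_i >= 0): OK
Complementary slackness (lambda_i * g_i(x) = 0 for all i): OK

Verdict: yes, KKT holds.

yes


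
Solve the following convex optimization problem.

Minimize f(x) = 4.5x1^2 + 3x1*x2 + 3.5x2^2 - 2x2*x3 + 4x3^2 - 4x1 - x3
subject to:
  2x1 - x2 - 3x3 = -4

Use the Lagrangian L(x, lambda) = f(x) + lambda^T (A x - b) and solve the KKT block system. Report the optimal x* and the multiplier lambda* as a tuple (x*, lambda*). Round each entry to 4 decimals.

Form the Lagrangian:
  L(x, lambda) = (1/2) x^T Q x + c^T x + lambda^T (A x - b)
Stationarity (grad_x L = 0): Q x + c + A^T lambda = 0.
Primal feasibility: A x = b.

This gives the KKT block system:
  [ Q   A^T ] [ x     ]   [-c ]
  [ A    0  ] [ lambda ] = [ b ]

Solving the linear system:
  x*      = (-0.1891, 0.6363, 0.9952)
  lambda* = (1.8964)
  f(x*)   = 3.6732

x* = (-0.1891, 0.6363, 0.9952), lambda* = (1.8964)


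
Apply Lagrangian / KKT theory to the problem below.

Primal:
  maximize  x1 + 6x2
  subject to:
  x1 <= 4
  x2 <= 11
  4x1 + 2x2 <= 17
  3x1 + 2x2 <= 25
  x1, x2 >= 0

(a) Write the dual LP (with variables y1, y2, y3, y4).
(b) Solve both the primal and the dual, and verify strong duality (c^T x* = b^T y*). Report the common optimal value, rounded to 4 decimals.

The standard primal-dual pair for 'max c^T x s.t. A x <= b, x >= 0' is:
  Dual:  min b^T y  s.t.  A^T y >= c,  y >= 0.

So the dual LP is:
  minimize  4y1 + 11y2 + 17y3 + 25y4
  subject to:
    y1 + 4y3 + 3y4 >= 1
    y2 + 2y3 + 2y4 >= 6
    y1, y2, y3, y4 >= 0

Solving the primal: x* = (0, 8.5).
  primal value c^T x* = 51.
Solving the dual: y* = (0, 0, 3, 0).
  dual value b^T y* = 51.
Strong duality: c^T x* = b^T y*. Confirmed.

51


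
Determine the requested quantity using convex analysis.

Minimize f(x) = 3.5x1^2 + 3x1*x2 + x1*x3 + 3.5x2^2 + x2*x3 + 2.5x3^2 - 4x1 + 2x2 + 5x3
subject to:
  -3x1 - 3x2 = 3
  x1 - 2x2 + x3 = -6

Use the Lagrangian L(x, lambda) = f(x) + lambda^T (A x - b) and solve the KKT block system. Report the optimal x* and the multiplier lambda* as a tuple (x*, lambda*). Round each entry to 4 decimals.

Form the Lagrangian:
  L(x, lambda) = (1/2) x^T Q x + c^T x + lambda^T (A x - b)
Stationarity (grad_x L = 0): Q x + c + A^T lambda = 0.
Primal feasibility: A x = b.

This gives the KKT block system:
  [ Q   A^T ] [ x     ]   [-c ]
  [ A    0  ] [ lambda ] = [ b ]

Solving the linear system:
  x*      = (-2, 1, -2)
  lambda* = (-3.6667, 6)
  f(x*)   = 23.5

x* = (-2, 1, -2), lambda* = (-3.6667, 6)


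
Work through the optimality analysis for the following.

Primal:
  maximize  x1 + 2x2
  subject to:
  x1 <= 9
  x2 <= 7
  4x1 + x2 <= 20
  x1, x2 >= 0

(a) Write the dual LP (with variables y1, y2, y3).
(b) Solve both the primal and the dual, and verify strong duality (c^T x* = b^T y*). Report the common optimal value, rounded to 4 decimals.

The standard primal-dual pair for 'max c^T x s.t. A x <= b, x >= 0' is:
  Dual:  min b^T y  s.t.  A^T y >= c,  y >= 0.

So the dual LP is:
  minimize  9y1 + 7y2 + 20y3
  subject to:
    y1 + 4y3 >= 1
    y2 + y3 >= 2
    y1, y2, y3 >= 0

Solving the primal: x* = (3.25, 7).
  primal value c^T x* = 17.25.
Solving the dual: y* = (0, 1.75, 0.25).
  dual value b^T y* = 17.25.
Strong duality: c^T x* = b^T y*. Confirmed.

17.25


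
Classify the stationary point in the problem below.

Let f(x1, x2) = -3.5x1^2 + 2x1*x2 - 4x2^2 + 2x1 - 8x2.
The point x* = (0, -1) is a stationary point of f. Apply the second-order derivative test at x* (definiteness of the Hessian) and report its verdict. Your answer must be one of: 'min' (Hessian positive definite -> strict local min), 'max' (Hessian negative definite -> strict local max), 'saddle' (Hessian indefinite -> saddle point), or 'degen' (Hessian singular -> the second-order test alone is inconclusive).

Compute the Hessian H = grad^2 f:
  H = [[-7, 2], [2, -8]]
Verify stationarity: grad f(x*) = H x* + g = (0, 0).
Eigenvalues of H: -9.5616, -5.4384.
Both eigenvalues < 0, so H is negative definite -> x* is a strict local max.

max


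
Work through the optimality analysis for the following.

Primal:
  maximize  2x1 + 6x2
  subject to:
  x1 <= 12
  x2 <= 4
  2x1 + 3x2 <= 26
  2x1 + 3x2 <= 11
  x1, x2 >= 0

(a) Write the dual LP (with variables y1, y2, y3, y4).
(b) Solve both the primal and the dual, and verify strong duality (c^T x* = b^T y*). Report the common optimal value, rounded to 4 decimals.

The standard primal-dual pair for 'max c^T x s.t. A x <= b, x >= 0' is:
  Dual:  min b^T y  s.t.  A^T y >= c,  y >= 0.

So the dual LP is:
  minimize  12y1 + 4y2 + 26y3 + 11y4
  subject to:
    y1 + 2y3 + 2y4 >= 2
    y2 + 3y3 + 3y4 >= 6
    y1, y2, y3, y4 >= 0

Solving the primal: x* = (0, 3.6667).
  primal value c^T x* = 22.
Solving the dual: y* = (0, 0, 0, 2).
  dual value b^T y* = 22.
Strong duality: c^T x* = b^T y*. Confirmed.

22


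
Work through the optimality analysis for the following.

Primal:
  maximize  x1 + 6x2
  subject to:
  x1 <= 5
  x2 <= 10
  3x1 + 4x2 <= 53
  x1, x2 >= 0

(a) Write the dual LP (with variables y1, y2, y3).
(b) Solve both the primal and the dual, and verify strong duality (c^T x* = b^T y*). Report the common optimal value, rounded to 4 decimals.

The standard primal-dual pair for 'max c^T x s.t. A x <= b, x >= 0' is:
  Dual:  min b^T y  s.t.  A^T y >= c,  y >= 0.

So the dual LP is:
  minimize  5y1 + 10y2 + 53y3
  subject to:
    y1 + 3y3 >= 1
    y2 + 4y3 >= 6
    y1, y2, y3 >= 0

Solving the primal: x* = (4.3333, 10).
  primal value c^T x* = 64.3333.
Solving the dual: y* = (0, 4.6667, 0.3333).
  dual value b^T y* = 64.3333.
Strong duality: c^T x* = b^T y*. Confirmed.

64.3333


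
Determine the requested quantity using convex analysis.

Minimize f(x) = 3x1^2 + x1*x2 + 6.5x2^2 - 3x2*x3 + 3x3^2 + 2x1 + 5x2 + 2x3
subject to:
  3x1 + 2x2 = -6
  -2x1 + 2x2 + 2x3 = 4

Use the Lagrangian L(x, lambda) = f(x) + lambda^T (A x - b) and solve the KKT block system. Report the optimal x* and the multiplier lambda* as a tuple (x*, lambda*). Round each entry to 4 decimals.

Form the Lagrangian:
  L(x, lambda) = (1/2) x^T Q x + c^T x + lambda^T (A x - b)
Stationarity (grad_x L = 0): Q x + c + A^T lambda = 0.
Primal feasibility: A x = b.

This gives the KKT block system:
  [ Q   A^T ] [ x     ]   [-c ]
  [ A    0  ] [ lambda ] = [ b ]

Solving the linear system:
  x*      = (-1.897, -0.1545, 0.2575)
  lambda* = (1.8428, -2.0041)
  f(x*)   = 7.5108

x* = (-1.897, -0.1545, 0.2575), lambda* = (1.8428, -2.0041)


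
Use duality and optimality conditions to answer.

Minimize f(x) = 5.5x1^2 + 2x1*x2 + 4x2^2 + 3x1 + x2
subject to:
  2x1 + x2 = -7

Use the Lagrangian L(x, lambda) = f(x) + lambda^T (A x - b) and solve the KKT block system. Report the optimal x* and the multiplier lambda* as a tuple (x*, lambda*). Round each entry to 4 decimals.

Form the Lagrangian:
  L(x, lambda) = (1/2) x^T Q x + c^T x + lambda^T (A x - b)
Stationarity (grad_x L = 0): Q x + c + A^T lambda = 0.
Primal feasibility: A x = b.

This gives the KKT block system:
  [ Q   A^T ] [ x     ]   [-c ]
  [ A    0  ] [ lambda ] = [ b ]

Solving the linear system:
  x*      = (-2.8286, -1.3429)
  lambda* = (15.4)
  f(x*)   = 48.9857

x* = (-2.8286, -1.3429), lambda* = (15.4)


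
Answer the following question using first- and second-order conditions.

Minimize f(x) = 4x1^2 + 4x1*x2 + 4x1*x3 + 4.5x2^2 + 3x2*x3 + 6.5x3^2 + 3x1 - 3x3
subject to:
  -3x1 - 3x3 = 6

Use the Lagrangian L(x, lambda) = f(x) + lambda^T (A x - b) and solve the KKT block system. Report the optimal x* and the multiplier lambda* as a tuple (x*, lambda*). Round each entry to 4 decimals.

Form the Lagrangian:
  L(x, lambda) = (1/2) x^T Q x + c^T x + lambda^T (A x - b)
Stationarity (grad_x L = 0): Q x + c + A^T lambda = 0.
Primal feasibility: A x = b.

This gives the KKT block system:
  [ Q   A^T ] [ x     ]   [-c ]
  [ A    0  ] [ lambda ] = [ b ]

Solving the linear system:
  x*      = (-1.9138, 0.8793, -0.0862)
  lambda* = (-3.046)
  f(x*)   = 6.3966

x* = (-1.9138, 0.8793, -0.0862), lambda* = (-3.046)


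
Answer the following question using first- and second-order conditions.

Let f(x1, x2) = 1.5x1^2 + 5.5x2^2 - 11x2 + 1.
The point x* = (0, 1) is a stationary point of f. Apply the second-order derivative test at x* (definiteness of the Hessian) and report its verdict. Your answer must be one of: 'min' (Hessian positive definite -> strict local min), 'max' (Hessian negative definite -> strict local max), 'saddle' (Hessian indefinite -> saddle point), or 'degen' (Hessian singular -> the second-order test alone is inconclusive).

Compute the Hessian H = grad^2 f:
  H = [[3, 0], [0, 11]]
Verify stationarity: grad f(x*) = H x* + g = (0, 0).
Eigenvalues of H: 3, 11.
Both eigenvalues > 0, so H is positive definite -> x* is a strict local min.

min


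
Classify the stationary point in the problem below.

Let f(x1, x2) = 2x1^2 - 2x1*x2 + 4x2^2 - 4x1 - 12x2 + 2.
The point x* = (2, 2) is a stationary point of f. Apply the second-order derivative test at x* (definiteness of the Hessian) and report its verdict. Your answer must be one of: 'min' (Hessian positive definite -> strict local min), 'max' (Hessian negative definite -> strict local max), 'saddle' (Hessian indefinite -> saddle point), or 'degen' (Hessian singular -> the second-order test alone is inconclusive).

Compute the Hessian H = grad^2 f:
  H = [[4, -2], [-2, 8]]
Verify stationarity: grad f(x*) = H x* + g = (0, 0).
Eigenvalues of H: 3.1716, 8.8284.
Both eigenvalues > 0, so H is positive definite -> x* is a strict local min.

min


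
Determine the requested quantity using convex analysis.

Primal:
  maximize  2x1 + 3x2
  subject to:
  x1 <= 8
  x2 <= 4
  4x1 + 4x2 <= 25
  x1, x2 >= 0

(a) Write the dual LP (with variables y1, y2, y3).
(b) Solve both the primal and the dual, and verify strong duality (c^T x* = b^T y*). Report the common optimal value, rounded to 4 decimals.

The standard primal-dual pair for 'max c^T x s.t. A x <= b, x >= 0' is:
  Dual:  min b^T y  s.t.  A^T y >= c,  y >= 0.

So the dual LP is:
  minimize  8y1 + 4y2 + 25y3
  subject to:
    y1 + 4y3 >= 2
    y2 + 4y3 >= 3
    y1, y2, y3 >= 0

Solving the primal: x* = (2.25, 4).
  primal value c^T x* = 16.5.
Solving the dual: y* = (0, 1, 0.5).
  dual value b^T y* = 16.5.
Strong duality: c^T x* = b^T y*. Confirmed.

16.5


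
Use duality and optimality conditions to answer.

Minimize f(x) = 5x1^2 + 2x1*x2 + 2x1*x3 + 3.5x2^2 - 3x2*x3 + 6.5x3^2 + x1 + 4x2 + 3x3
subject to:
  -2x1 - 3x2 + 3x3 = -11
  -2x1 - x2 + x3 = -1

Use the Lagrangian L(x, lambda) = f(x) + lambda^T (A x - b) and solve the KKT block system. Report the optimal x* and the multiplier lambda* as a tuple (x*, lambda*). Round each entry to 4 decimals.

Form the Lagrangian:
  L(x, lambda) = (1/2) x^T Q x + c^T x + lambda^T (A x - b)
Stationarity (grad_x L = 0): Q x + c + A^T lambda = 0.
Primal feasibility: A x = b.

This gives the KKT block system:
  [ Q   A^T ] [ x     ]   [-c ]
  [ A    0  ] [ lambda ] = [ b ]

Solving the linear system:
  x*      = (-2, 3.6429, -1.3571)
  lambda* = (18.3929, -25.6071)
  f(x*)   = 92.6071

x* = (-2, 3.6429, -1.3571), lambda* = (18.3929, -25.6071)


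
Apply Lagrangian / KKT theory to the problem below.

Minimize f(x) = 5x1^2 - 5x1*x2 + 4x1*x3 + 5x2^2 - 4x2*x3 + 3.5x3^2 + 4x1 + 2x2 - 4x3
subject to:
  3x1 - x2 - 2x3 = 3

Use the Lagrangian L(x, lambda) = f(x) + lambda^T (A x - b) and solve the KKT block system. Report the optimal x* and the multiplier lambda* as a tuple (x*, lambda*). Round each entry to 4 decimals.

Form the Lagrangian:
  L(x, lambda) = (1/2) x^T Q x + c^T x + lambda^T (A x - b)
Stationarity (grad_x L = 0): Q x + c + A^T lambda = 0.
Primal feasibility: A x = b.

This gives the KKT block system:
  [ Q   A^T ] [ x     ]   [-c ]
  [ A    0  ] [ lambda ] = [ b ]

Solving the linear system:
  x*      = (0.3662, -0.544, -0.6788)
  lambda* = (-2.5554)
  f(x*)   = 5.3791

x* = (0.3662, -0.544, -0.6788), lambda* = (-2.5554)


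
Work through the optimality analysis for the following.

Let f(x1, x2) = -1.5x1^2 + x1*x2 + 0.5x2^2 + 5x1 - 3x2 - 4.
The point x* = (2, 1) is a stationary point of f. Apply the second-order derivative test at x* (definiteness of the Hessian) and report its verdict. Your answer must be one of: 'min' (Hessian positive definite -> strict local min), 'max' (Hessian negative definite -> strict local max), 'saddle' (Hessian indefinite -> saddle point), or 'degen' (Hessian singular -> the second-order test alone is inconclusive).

Compute the Hessian H = grad^2 f:
  H = [[-3, 1], [1, 1]]
Verify stationarity: grad f(x*) = H x* + g = (0, 0).
Eigenvalues of H: -3.2361, 1.2361.
Eigenvalues have mixed signs, so H is indefinite -> x* is a saddle point.

saddle


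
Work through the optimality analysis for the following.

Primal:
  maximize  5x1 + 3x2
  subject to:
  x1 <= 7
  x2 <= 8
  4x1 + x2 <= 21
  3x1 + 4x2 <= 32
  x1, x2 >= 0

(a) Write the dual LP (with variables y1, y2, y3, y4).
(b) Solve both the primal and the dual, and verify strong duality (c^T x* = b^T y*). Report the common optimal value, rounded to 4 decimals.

The standard primal-dual pair for 'max c^T x s.t. A x <= b, x >= 0' is:
  Dual:  min b^T y  s.t.  A^T y >= c,  y >= 0.

So the dual LP is:
  minimize  7y1 + 8y2 + 21y3 + 32y4
  subject to:
    y1 + 4y3 + 3y4 >= 5
    y2 + y3 + 4y4 >= 3
    y1, y2, y3, y4 >= 0

Solving the primal: x* = (4, 5).
  primal value c^T x* = 35.
Solving the dual: y* = (0, 0, 0.8462, 0.5385).
  dual value b^T y* = 35.
Strong duality: c^T x* = b^T y*. Confirmed.

35


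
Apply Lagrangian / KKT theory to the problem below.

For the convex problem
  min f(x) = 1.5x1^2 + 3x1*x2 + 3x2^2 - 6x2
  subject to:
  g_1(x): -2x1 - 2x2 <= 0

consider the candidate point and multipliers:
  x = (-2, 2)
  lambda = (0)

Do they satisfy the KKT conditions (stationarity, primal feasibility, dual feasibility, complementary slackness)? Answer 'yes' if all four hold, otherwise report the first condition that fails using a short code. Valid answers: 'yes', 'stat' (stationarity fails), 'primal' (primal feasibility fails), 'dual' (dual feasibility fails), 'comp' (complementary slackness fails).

Gradient of f: grad f(x) = Q x + c = (0, 0)
Constraint values g_i(x) = a_i^T x - b_i:
  g_1((-2, 2)) = 0
Stationarity residual: grad f(x) + sum_i lambda_i a_i = (0, 0)
  -> stationarity OK
Primal feasibility (all g_i <= 0): OK
Dual feasibility (all lambda_i >= 0): OK
Complementary slackness (lambda_i * g_i(x) = 0 for all i): OK

Verdict: yes, KKT holds.

yes


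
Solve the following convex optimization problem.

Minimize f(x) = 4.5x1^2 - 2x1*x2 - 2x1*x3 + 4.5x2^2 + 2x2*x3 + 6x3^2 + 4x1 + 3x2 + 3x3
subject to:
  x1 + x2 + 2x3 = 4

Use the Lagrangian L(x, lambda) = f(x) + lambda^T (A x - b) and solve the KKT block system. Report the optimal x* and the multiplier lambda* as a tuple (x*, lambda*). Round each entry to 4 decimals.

Form the Lagrangian:
  L(x, lambda) = (1/2) x^T Q x + c^T x + lambda^T (A x - b)
Stationarity (grad_x L = 0): Q x + c + A^T lambda = 0.
Primal feasibility: A x = b.

This gives the KKT block system:
  [ Q   A^T ] [ x     ]   [-c ]
  [ A    0  ] [ lambda ] = [ b ]

Solving the linear system:
  x*      = (0.9245, 0.5576, 1.259)
  lambda* = (-8.6871)
  f(x*)   = 21.9478

x* = (0.9245, 0.5576, 1.259), lambda* = (-8.6871)


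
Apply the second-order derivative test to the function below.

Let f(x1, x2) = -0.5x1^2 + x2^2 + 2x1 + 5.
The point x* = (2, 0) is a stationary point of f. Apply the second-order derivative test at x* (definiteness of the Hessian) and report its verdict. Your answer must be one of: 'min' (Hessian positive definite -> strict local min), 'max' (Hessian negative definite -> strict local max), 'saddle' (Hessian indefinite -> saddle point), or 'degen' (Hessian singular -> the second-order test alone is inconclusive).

Compute the Hessian H = grad^2 f:
  H = [[-1, 0], [0, 2]]
Verify stationarity: grad f(x*) = H x* + g = (0, 0).
Eigenvalues of H: -1, 2.
Eigenvalues have mixed signs, so H is indefinite -> x* is a saddle point.

saddle


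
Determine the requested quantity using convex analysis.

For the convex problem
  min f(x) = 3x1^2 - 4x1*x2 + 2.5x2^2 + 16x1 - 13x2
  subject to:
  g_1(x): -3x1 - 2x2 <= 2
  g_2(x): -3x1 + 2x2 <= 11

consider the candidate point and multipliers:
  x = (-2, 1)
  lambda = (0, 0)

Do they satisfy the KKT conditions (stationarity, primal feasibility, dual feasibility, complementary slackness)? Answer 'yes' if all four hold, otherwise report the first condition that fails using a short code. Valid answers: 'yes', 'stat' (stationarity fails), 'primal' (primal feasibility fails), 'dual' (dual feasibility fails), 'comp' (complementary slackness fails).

Gradient of f: grad f(x) = Q x + c = (0, 0)
Constraint values g_i(x) = a_i^T x - b_i:
  g_1((-2, 1)) = 2
  g_2((-2, 1)) = -3
Stationarity residual: grad f(x) + sum_i lambda_i a_i = (0, 0)
  -> stationarity OK
Primal feasibility (all g_i <= 0): FAILS
Dual feasibility (all lambda_i >= 0): OK
Complementary slackness (lambda_i * g_i(x) = 0 for all i): OK

Verdict: the first failing condition is primal_feasibility -> primal.

primal


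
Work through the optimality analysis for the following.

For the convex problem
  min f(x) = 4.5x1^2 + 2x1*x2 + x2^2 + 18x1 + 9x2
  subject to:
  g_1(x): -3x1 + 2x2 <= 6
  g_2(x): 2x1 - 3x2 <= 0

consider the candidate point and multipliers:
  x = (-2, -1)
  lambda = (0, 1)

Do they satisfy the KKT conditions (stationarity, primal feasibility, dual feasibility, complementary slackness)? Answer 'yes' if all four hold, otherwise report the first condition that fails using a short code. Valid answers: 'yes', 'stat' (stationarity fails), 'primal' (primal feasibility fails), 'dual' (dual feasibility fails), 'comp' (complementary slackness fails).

Gradient of f: grad f(x) = Q x + c = (-2, 3)
Constraint values g_i(x) = a_i^T x - b_i:
  g_1((-2, -1)) = -2
  g_2((-2, -1)) = -1
Stationarity residual: grad f(x) + sum_i lambda_i a_i = (0, 0)
  -> stationarity OK
Primal feasibility (all g_i <= 0): OK
Dual feasibility (all lambda_i >= 0): OK
Complementary slackness (lambda_i * g_i(x) = 0 for all i): FAILS

Verdict: the first failing condition is complementary_slackness -> comp.

comp


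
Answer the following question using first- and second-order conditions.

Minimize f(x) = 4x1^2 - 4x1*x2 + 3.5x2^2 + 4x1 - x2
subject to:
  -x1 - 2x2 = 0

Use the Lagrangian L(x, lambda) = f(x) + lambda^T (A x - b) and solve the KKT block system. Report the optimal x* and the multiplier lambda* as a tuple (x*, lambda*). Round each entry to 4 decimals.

Form the Lagrangian:
  L(x, lambda) = (1/2) x^T Q x + c^T x + lambda^T (A x - b)
Stationarity (grad_x L = 0): Q x + c + A^T lambda = 0.
Primal feasibility: A x = b.

This gives the KKT block system:
  [ Q   A^T ] [ x     ]   [-c ]
  [ A    0  ] [ lambda ] = [ b ]

Solving the linear system:
  x*      = (-0.3273, 0.1636)
  lambda* = (0.7273)
  f(x*)   = -0.7364

x* = (-0.3273, 0.1636), lambda* = (0.7273)


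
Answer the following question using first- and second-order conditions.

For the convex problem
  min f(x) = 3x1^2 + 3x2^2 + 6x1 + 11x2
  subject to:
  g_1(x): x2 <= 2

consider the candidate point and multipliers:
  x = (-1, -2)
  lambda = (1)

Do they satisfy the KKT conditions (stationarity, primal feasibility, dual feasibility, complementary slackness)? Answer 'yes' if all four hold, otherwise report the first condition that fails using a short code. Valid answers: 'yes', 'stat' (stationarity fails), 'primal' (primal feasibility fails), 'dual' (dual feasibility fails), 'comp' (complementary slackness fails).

Gradient of f: grad f(x) = Q x + c = (0, -1)
Constraint values g_i(x) = a_i^T x - b_i:
  g_1((-1, -2)) = -4
Stationarity residual: grad f(x) + sum_i lambda_i a_i = (0, 0)
  -> stationarity OK
Primal feasibility (all g_i <= 0): OK
Dual feasibility (all lambda_i >= 0): OK
Complementary slackness (lambda_i * g_i(x) = 0 for all i): FAILS

Verdict: the first failing condition is complementary_slackness -> comp.

comp


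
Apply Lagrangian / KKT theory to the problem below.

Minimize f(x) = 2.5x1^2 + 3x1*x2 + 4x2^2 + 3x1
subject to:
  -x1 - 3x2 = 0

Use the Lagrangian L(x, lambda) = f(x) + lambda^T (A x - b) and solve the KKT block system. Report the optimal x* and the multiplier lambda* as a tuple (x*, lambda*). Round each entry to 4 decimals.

Form the Lagrangian:
  L(x, lambda) = (1/2) x^T Q x + c^T x + lambda^T (A x - b)
Stationarity (grad_x L = 0): Q x + c + A^T lambda = 0.
Primal feasibility: A x = b.

This gives the KKT block system:
  [ Q   A^T ] [ x     ]   [-c ]
  [ A    0  ] [ lambda ] = [ b ]

Solving the linear system:
  x*      = (-0.7714, 0.2571)
  lambda* = (-0.0857)
  f(x*)   = -1.1571

x* = (-0.7714, 0.2571), lambda* = (-0.0857)


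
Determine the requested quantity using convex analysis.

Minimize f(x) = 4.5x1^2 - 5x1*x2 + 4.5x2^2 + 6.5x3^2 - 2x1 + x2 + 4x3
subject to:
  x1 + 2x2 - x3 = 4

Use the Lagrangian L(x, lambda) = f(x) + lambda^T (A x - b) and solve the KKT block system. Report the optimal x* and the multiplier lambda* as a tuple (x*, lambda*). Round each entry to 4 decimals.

Form the Lagrangian:
  L(x, lambda) = (1/2) x^T Q x + c^T x + lambda^T (A x - b)
Stationarity (grad_x L = 0): Q x + c + A^T lambda = 0.
Primal feasibility: A x = b.

This gives the KKT block system:
  [ Q   A^T ] [ x     ]   [-c ]
  [ A    0  ] [ lambda ] = [ b ]

Solving the linear system:
  x*      = (1.1709, 1.1543, -0.5205)
  lambda* = (-2.7669)
  f(x*)   = 3.899

x* = (1.1709, 1.1543, -0.5205), lambda* = (-2.7669)


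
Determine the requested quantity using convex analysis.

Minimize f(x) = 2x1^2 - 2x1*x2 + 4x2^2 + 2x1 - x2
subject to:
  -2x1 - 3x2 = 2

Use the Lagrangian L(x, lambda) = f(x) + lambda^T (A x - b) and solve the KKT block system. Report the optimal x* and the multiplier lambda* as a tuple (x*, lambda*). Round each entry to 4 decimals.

Form the Lagrangian:
  L(x, lambda) = (1/2) x^T Q x + c^T x + lambda^T (A x - b)
Stationarity (grad_x L = 0): Q x + c + A^T lambda = 0.
Primal feasibility: A x = b.

This gives the KKT block system:
  [ Q   A^T ] [ x     ]   [-c ]
  [ A    0  ] [ lambda ] = [ b ]

Solving the linear system:
  x*      = (-0.7391, -0.1739)
  lambda* = (-0.3043)
  f(x*)   = -0.3478

x* = (-0.7391, -0.1739), lambda* = (-0.3043)


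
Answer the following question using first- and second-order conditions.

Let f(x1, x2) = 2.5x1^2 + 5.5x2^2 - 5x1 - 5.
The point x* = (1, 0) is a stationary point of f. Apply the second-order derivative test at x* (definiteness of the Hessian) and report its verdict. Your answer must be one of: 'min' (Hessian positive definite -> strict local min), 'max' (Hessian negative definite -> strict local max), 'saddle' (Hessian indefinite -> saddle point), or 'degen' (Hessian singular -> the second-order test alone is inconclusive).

Compute the Hessian H = grad^2 f:
  H = [[5, 0], [0, 11]]
Verify stationarity: grad f(x*) = H x* + g = (0, 0).
Eigenvalues of H: 5, 11.
Both eigenvalues > 0, so H is positive definite -> x* is a strict local min.

min


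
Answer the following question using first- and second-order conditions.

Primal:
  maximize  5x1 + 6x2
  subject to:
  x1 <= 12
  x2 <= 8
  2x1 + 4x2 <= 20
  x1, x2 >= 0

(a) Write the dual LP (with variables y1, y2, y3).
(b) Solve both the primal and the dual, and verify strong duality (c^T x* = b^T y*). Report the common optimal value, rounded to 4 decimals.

The standard primal-dual pair for 'max c^T x s.t. A x <= b, x >= 0' is:
  Dual:  min b^T y  s.t.  A^T y >= c,  y >= 0.

So the dual LP is:
  minimize  12y1 + 8y2 + 20y3
  subject to:
    y1 + 2y3 >= 5
    y2 + 4y3 >= 6
    y1, y2, y3 >= 0

Solving the primal: x* = (10, 0).
  primal value c^T x* = 50.
Solving the dual: y* = (0, 0, 2.5).
  dual value b^T y* = 50.
Strong duality: c^T x* = b^T y*. Confirmed.

50


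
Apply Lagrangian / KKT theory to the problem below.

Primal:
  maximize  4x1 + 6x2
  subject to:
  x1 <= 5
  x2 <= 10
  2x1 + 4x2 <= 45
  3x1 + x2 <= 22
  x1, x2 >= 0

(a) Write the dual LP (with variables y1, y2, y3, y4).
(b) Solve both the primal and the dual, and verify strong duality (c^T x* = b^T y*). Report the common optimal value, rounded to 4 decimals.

The standard primal-dual pair for 'max c^T x s.t. A x <= b, x >= 0' is:
  Dual:  min b^T y  s.t.  A^T y >= c,  y >= 0.

So the dual LP is:
  minimize  5y1 + 10y2 + 45y3 + 22y4
  subject to:
    y1 + 2y3 + 3y4 >= 4
    y2 + 4y3 + y4 >= 6
    y1, y2, y3, y4 >= 0

Solving the primal: x* = (4.3, 9.1).
  primal value c^T x* = 71.8.
Solving the dual: y* = (0, 0, 1.4, 0.4).
  dual value b^T y* = 71.8.
Strong duality: c^T x* = b^T y*. Confirmed.

71.8


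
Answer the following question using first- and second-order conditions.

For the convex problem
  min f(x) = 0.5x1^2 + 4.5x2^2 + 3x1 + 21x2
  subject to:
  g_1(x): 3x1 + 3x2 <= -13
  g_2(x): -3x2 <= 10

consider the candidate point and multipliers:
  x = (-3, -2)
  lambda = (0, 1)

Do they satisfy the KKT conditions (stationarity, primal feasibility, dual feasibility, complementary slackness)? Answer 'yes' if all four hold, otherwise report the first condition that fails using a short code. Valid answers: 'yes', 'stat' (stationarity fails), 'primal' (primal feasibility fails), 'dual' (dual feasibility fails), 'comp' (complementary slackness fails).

Gradient of f: grad f(x) = Q x + c = (0, 3)
Constraint values g_i(x) = a_i^T x - b_i:
  g_1((-3, -2)) = -2
  g_2((-3, -2)) = -4
Stationarity residual: grad f(x) + sum_i lambda_i a_i = (0, 0)
  -> stationarity OK
Primal feasibility (all g_i <= 0): OK
Dual feasibility (all lambda_i >= 0): OK
Complementary slackness (lambda_i * g_i(x) = 0 for all i): FAILS

Verdict: the first failing condition is complementary_slackness -> comp.

comp


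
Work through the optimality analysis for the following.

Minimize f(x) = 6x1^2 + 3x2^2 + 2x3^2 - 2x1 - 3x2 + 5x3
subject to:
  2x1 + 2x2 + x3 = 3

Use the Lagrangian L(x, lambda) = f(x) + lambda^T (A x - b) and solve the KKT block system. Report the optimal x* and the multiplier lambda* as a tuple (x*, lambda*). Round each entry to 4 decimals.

Form the Lagrangian:
  L(x, lambda) = (1/2) x^T Q x + c^T x + lambda^T (A x - b)
Stationarity (grad_x L = 0): Q x + c + A^T lambda = 0.
Primal feasibility: A x = b.

This gives the KKT block system:
  [ Q   A^T ] [ x     ]   [-c ]
  [ A    0  ] [ lambda ] = [ b ]

Solving the linear system:
  x*      = (0.5556, 1.2778, -0.6667)
  lambda* = (-2.3333)
  f(x*)   = -0.6389

x* = (0.5556, 1.2778, -0.6667), lambda* = (-2.3333)


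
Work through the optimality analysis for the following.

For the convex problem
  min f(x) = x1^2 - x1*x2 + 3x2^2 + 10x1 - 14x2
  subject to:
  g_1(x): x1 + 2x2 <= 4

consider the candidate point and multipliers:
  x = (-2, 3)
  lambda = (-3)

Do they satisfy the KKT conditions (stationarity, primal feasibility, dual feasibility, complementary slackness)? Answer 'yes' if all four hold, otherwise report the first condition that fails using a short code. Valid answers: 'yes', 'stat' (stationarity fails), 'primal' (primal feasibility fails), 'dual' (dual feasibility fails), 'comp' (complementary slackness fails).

Gradient of f: grad f(x) = Q x + c = (3, 6)
Constraint values g_i(x) = a_i^T x - b_i:
  g_1((-2, 3)) = 0
Stationarity residual: grad f(x) + sum_i lambda_i a_i = (0, 0)
  -> stationarity OK
Primal feasibility (all g_i <= 0): OK
Dual feasibility (all lambda_i >= 0): FAILS
Complementary slackness (lambda_i * g_i(x) = 0 for all i): OK

Verdict: the first failing condition is dual_feasibility -> dual.

dual


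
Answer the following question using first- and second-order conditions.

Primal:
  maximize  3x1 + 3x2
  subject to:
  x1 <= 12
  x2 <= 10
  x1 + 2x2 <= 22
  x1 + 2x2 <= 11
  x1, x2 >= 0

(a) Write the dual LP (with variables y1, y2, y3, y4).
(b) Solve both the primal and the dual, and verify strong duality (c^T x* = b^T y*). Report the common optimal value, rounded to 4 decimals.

The standard primal-dual pair for 'max c^T x s.t. A x <= b, x >= 0' is:
  Dual:  min b^T y  s.t.  A^T y >= c,  y >= 0.

So the dual LP is:
  minimize  12y1 + 10y2 + 22y3 + 11y4
  subject to:
    y1 + y3 + y4 >= 3
    y2 + 2y3 + 2y4 >= 3
    y1, y2, y3, y4 >= 0

Solving the primal: x* = (11, 0).
  primal value c^T x* = 33.
Solving the dual: y* = (0, 0, 0, 3).
  dual value b^T y* = 33.
Strong duality: c^T x* = b^T y*. Confirmed.

33


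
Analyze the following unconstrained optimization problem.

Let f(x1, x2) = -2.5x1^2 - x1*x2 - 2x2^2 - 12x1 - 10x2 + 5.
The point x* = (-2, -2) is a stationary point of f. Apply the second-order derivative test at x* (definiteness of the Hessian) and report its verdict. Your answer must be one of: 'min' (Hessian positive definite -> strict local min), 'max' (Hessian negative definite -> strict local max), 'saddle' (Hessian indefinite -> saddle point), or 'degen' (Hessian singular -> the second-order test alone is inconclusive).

Compute the Hessian H = grad^2 f:
  H = [[-5, -1], [-1, -4]]
Verify stationarity: grad f(x*) = H x* + g = (0, 0).
Eigenvalues of H: -5.618, -3.382.
Both eigenvalues < 0, so H is negative definite -> x* is a strict local max.

max


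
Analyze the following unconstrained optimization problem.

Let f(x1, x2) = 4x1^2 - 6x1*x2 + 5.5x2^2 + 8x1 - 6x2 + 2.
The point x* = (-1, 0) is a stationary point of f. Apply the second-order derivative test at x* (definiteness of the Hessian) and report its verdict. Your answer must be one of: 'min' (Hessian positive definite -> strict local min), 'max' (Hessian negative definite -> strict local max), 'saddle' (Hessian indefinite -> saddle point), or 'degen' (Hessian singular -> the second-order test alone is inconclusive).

Compute the Hessian H = grad^2 f:
  H = [[8, -6], [-6, 11]]
Verify stationarity: grad f(x*) = H x* + g = (0, 0).
Eigenvalues of H: 3.3153, 15.6847.
Both eigenvalues > 0, so H is positive definite -> x* is a strict local min.

min


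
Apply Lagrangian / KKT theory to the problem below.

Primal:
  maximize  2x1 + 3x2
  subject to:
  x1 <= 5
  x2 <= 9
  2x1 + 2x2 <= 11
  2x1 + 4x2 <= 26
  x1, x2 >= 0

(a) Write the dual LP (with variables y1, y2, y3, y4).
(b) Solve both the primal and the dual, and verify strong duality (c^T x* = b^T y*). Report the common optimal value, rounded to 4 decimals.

The standard primal-dual pair for 'max c^T x s.t. A x <= b, x >= 0' is:
  Dual:  min b^T y  s.t.  A^T y >= c,  y >= 0.

So the dual LP is:
  minimize  5y1 + 9y2 + 11y3 + 26y4
  subject to:
    y1 + 2y3 + 2y4 >= 2
    y2 + 2y3 + 4y4 >= 3
    y1, y2, y3, y4 >= 0

Solving the primal: x* = (0, 5.5).
  primal value c^T x* = 16.5.
Solving the dual: y* = (0, 0, 1.5, 0).
  dual value b^T y* = 16.5.
Strong duality: c^T x* = b^T y*. Confirmed.

16.5


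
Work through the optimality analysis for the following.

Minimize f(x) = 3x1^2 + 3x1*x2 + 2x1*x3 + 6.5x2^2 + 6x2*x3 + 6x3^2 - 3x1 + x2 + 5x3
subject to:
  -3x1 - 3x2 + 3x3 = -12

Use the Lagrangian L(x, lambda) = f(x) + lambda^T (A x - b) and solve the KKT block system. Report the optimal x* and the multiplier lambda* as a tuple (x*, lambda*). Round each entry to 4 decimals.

Form the Lagrangian:
  L(x, lambda) = (1/2) x^T Q x + c^T x + lambda^T (A x - b)
Stationarity (grad_x L = 0): Q x + c + A^T lambda = 0.
Primal feasibility: A x = b.

This gives the KKT block system:
  [ Q   A^T ] [ x     ]   [-c ]
  [ A    0  ] [ lambda ] = [ b ]

Solving the linear system:
  x*      = (1.6842, 0.7368, -1.5789)
  lambda* = (2.0526)
  f(x*)   = 6.2105

x* = (1.6842, 0.7368, -1.5789), lambda* = (2.0526)


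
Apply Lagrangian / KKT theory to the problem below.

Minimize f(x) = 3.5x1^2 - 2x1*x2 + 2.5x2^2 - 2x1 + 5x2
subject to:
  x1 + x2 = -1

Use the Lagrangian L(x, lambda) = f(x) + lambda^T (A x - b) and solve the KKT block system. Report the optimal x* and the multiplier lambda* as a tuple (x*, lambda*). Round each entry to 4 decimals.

Form the Lagrangian:
  L(x, lambda) = (1/2) x^T Q x + c^T x + lambda^T (A x - b)
Stationarity (grad_x L = 0): Q x + c + A^T lambda = 0.
Primal feasibility: A x = b.

This gives the KKT block system:
  [ Q   A^T ] [ x     ]   [-c ]
  [ A    0  ] [ lambda ] = [ b ]

Solving the linear system:
  x*      = (0, -1)
  lambda* = (0)
  f(x*)   = -2.5

x* = (0, -1), lambda* = (0)


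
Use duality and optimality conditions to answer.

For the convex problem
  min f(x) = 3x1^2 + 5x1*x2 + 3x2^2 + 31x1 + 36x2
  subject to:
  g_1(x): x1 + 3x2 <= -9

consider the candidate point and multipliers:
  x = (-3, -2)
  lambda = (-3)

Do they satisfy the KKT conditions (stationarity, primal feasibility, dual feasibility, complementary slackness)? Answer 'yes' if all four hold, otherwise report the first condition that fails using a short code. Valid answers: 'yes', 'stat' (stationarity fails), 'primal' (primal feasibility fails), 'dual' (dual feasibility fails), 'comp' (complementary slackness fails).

Gradient of f: grad f(x) = Q x + c = (3, 9)
Constraint values g_i(x) = a_i^T x - b_i:
  g_1((-3, -2)) = 0
Stationarity residual: grad f(x) + sum_i lambda_i a_i = (0, 0)
  -> stationarity OK
Primal feasibility (all g_i <= 0): OK
Dual feasibility (all lambda_i >= 0): FAILS
Complementary slackness (lambda_i * g_i(x) = 0 for all i): OK

Verdict: the first failing condition is dual_feasibility -> dual.

dual


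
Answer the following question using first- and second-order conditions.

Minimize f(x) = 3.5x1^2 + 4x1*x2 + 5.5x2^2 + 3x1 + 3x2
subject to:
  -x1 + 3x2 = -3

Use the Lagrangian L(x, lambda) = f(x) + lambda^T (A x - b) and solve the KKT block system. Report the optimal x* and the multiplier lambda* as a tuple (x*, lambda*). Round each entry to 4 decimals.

Form the Lagrangian:
  L(x, lambda) = (1/2) x^T Q x + c^T x + lambda^T (A x - b)
Stationarity (grad_x L = 0): Q x + c + A^T lambda = 0.
Primal feasibility: A x = b.

This gives the KKT block system:
  [ Q   A^T ] [ x     ]   [-c ]
  [ A    0  ] [ lambda ] = [ b ]

Solving the linear system:
  x*      = (0.3367, -0.8878)
  lambda* = (1.8061)
  f(x*)   = 1.8827

x* = (0.3367, -0.8878), lambda* = (1.8061)


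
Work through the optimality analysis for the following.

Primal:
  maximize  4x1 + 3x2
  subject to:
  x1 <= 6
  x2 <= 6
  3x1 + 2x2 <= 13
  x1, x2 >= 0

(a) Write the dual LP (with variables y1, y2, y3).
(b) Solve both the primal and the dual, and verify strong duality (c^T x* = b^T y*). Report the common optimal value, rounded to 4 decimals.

The standard primal-dual pair for 'max c^T x s.t. A x <= b, x >= 0' is:
  Dual:  min b^T y  s.t.  A^T y >= c,  y >= 0.

So the dual LP is:
  minimize  6y1 + 6y2 + 13y3
  subject to:
    y1 + 3y3 >= 4
    y2 + 2y3 >= 3
    y1, y2, y3 >= 0

Solving the primal: x* = (0.3333, 6).
  primal value c^T x* = 19.3333.
Solving the dual: y* = (0, 0.3333, 1.3333).
  dual value b^T y* = 19.3333.
Strong duality: c^T x* = b^T y*. Confirmed.

19.3333


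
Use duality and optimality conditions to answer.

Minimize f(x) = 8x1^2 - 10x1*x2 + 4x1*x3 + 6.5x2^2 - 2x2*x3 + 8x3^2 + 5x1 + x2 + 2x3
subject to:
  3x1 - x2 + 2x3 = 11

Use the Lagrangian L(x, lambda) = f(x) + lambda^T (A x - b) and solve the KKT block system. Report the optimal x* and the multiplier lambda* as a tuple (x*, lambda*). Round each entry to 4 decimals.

Form the Lagrangian:
  L(x, lambda) = (1/2) x^T Q x + c^T x + lambda^T (A x - b)
Stationarity (grad_x L = 0): Q x + c + A^T lambda = 0.
Primal feasibility: A x = b.

This gives the KKT block system:
  [ Q   A^T ] [ x     ]   [-c ]
  [ A    0  ] [ lambda ] = [ b ]

Solving the linear system:
  x*      = (3.2958, 1.4019, 1.2572)
  lambda* = (-16.2476)
  f(x*)   = 99.5595

x* = (3.2958, 1.4019, 1.2572), lambda* = (-16.2476)


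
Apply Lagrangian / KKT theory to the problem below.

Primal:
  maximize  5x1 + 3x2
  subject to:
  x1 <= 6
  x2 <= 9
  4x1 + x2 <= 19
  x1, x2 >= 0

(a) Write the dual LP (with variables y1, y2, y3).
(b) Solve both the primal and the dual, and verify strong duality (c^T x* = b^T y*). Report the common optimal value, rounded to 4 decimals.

The standard primal-dual pair for 'max c^T x s.t. A x <= b, x >= 0' is:
  Dual:  min b^T y  s.t.  A^T y >= c,  y >= 0.

So the dual LP is:
  minimize  6y1 + 9y2 + 19y3
  subject to:
    y1 + 4y3 >= 5
    y2 + y3 >= 3
    y1, y2, y3 >= 0

Solving the primal: x* = (2.5, 9).
  primal value c^T x* = 39.5.
Solving the dual: y* = (0, 1.75, 1.25).
  dual value b^T y* = 39.5.
Strong duality: c^T x* = b^T y*. Confirmed.

39.5


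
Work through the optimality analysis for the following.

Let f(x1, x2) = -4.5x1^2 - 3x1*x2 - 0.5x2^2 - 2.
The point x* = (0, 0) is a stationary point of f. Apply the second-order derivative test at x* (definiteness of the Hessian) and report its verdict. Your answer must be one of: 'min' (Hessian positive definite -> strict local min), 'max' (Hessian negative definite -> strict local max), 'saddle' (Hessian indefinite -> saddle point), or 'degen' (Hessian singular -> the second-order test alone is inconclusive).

Compute the Hessian H = grad^2 f:
  H = [[-9, -3], [-3, -1]]
Verify stationarity: grad f(x*) = H x* + g = (0, 0).
Eigenvalues of H: -10, 0.
H has a zero eigenvalue (singular; negative semidefinite but not definite), so H is neither positive definite, negative definite, nor indefinite. The second-order test alone is inconclusive -> degen.
(Indeed, f is constant along the null direction of H through x*, so x* is not a strict local extremum.)

degen
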